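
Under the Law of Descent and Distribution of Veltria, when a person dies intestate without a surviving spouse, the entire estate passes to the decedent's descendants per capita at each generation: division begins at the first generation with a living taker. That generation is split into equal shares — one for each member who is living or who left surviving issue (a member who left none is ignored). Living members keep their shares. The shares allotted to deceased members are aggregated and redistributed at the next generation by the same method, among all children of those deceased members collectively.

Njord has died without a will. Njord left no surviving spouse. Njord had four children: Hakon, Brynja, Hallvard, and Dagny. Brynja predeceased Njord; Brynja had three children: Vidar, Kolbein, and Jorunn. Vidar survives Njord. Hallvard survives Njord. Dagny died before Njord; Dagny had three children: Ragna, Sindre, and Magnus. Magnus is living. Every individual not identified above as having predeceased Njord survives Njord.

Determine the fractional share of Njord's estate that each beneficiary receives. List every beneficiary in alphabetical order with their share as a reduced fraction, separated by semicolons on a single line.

There is no surviving spouse, so the entire estate passes to Njord's descendants per capita at each generation.
At generation 1 (Hakon, Brynja, Hallvard, Dagny) there are 4 shares of (1)/4 = 1/4 each.
Living: Hakon and Hallvard — each takes 1/4.
Deceased: Brynja and Dagny. Their combined 1/2 is pooled and carried to generation 2.
At generation 2 (Vidar, Kolbein, Jorunn, Ragna, Sindre, Magnus) there are 6 shares of (1/2)/6 = 1/12 each.
Living: Vidar, Kolbein, Jorunn, Ragna, Sindre, and Magnus — each takes 1/12.

Hakon 1/4; Hallvard 1/4; Jorunn 1/12; Kolbein 1/12; Magnus 1/12; Ragna 1/12; Sindre 1/12; Vidar 1/12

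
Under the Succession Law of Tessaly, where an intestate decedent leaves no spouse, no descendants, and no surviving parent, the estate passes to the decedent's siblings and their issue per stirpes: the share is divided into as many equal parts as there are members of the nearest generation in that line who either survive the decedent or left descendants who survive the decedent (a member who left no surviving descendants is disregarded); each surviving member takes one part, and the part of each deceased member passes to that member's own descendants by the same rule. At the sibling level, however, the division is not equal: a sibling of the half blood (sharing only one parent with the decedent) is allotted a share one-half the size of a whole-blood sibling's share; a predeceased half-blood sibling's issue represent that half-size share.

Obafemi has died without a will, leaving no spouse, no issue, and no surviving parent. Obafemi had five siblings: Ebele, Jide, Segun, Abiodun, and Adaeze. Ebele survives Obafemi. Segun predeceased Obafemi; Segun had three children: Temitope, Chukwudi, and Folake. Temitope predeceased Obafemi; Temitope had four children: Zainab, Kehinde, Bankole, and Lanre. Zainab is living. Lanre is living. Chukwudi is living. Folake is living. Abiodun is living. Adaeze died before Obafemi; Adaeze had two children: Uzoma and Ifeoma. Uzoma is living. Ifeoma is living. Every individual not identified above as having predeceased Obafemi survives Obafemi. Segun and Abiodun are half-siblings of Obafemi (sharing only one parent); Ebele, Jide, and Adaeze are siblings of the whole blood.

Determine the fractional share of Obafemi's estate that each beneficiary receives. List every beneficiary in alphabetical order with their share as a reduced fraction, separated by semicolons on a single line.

No spouse, descendants, or parent survives, so the estate passes to Obafemi's siblings per stirpes.
Half-blood siblings count for one-half the weight of whole-blood siblings at the initial division.
Dividing 1 in proportion to weights (total weight 4): Ebele (weight 1) → 1/4; Jide (weight 1) → 1/4; Segun (weight 1/2) → 1/8; Abiodun (weight 1/2) → 1/8; Adaeze (weight 1) → 1/4.
Ebele is living and takes 1/4.
Jide is living and takes 1/4.
Segun predeceased; the 1/8 allotted to Segun's branch passes to Segun's issue by representation.
The 1/8 is divided into 3 equal shares of 1/24 among Temitope, Chukwudi, Folake.
Temitope predeceased; the 1/24 allotted to Temitope's branch passes to Temitope's issue by representation.
The 1/24 is divided into 4 equal shares of 1/96 among Zainab, Kehinde, Bankole, Lanre.
Zainab is living and takes 1/96.
Kehinde is living and takes 1/96.
Bankole is living and takes 1/96.
Lanre is living and takes 1/96.
Chukwudi is living and takes 1/24.
Folake is living and takes 1/24.
Abiodun is living and takes 1/8.
Adaeze predeceased; the 1/4 allotted to Adaeze's branch passes to Adaeze's issue by representation.
The 1/4 is divided into 2 equal shares of 1/8 among Uzoma, Ifeoma.
Uzoma is living and takes 1/8.
Ifeoma is living and takes 1/8.

Abiodun 1/8; Bankole 1/96; Chukwudi 1/24; Ebele 1/4; Folake 1/24; Ifeoma 1/8; Jide 1/4; Kehinde 1/96; Lanre 1/96; Uzoma 1/8; Zainab 1/96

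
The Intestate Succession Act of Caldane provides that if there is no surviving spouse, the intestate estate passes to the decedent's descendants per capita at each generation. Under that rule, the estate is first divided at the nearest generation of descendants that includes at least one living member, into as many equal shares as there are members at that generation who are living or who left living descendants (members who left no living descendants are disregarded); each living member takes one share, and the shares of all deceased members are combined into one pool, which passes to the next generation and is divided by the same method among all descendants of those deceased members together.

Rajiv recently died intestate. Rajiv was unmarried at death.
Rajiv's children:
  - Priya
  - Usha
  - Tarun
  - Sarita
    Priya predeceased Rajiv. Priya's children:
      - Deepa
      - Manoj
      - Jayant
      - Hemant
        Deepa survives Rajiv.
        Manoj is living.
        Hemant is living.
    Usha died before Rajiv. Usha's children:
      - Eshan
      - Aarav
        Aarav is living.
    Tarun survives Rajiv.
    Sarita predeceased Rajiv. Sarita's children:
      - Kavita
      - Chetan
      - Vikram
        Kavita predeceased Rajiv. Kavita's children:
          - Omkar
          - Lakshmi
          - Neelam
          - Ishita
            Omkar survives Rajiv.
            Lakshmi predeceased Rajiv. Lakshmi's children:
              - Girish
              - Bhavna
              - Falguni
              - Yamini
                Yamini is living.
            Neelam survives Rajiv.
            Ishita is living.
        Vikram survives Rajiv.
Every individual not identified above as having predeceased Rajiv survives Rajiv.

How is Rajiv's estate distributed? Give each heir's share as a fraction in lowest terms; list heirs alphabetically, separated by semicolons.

Aarav 1/12; Bhavna 1/192; Chetan 1/12; Deepa 1/12; Eshan 1/12; Falguni 1/192; Girish 1/192; Hemant 1/12; Ishita 1/48; Jayant 1/12; Manoj 1/12; Neelam 1/48; Omkar 1/48; Tarun 1/4; Vikram 1/12; Yamini 1/192

There is no surviving spouse, so the entire estate passes to Rajiv's descendants per capita at each generation.
At generation 1 (Priya, Usha, Tarun, Sarita) there are 4 shares of (1)/4 = 1/4 each.
Living: Tarun — each takes 1/4.
Deceased: Priya, Usha, and Sarita. Their combined 3/4 is pooled and carried to generation 2.
At generation 2 (Deepa, Manoj, Jayant, Hemant, Eshan, Aarav, Kavita, Chetan, Vikram) there are 9 shares of (3/4)/9 = 1/12 each.
Living: Deepa, Manoj, Jayant, Hemant, Eshan, Aarav, Chetan, and Vikram — each takes 1/12.
Deceased: Kavita. That 1/12 share is carried to generation 3.
At generation 3 (Omkar, Lakshmi, Neelam, Ishita) there are 4 shares of (1/12)/4 = 1/48 each.
Living: Omkar, Neelam, and Ishita — each takes 1/48.
Deceased: Lakshmi. That 1/48 share is carried to generation 4.
At generation 4 (Girish, Bhavna, Falguni, Yamini) there are 4 shares of (1/48)/4 = 1/192 each.
Living: Girish, Bhavna, Falguni, and Yamini — each takes 1/192.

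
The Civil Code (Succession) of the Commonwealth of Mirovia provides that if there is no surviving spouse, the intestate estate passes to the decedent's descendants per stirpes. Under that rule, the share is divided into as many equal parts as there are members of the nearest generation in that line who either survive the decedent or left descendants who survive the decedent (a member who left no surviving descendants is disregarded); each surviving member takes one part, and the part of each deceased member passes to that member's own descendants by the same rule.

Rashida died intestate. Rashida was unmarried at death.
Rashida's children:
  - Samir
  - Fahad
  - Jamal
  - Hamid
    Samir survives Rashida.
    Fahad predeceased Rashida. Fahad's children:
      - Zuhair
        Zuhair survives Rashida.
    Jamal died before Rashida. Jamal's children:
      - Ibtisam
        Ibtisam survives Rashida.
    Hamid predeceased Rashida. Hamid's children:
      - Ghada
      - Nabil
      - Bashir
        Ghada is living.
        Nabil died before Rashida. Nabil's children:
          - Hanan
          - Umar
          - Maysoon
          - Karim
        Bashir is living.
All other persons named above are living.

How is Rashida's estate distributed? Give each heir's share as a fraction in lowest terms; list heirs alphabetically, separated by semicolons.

Bashir 1/12; Ghada 1/12; Hanan 1/48; Ibtisam 1/4; Karim 1/48; Maysoon 1/48; Samir 1/4; Umar 1/48; Zuhair 1/4

There is no surviving spouse, so the entire estate passes to Rashida's descendants per stirpes.
The estate is divided into 4 equal shares of 1/4 among Samir, Fahad, Jamal, Hamid.
Samir is living and takes 1/4.
Fahad predeceased; the 1/4 allotted to Fahad's branch passes to Fahad's issue by representation.
Zuhair is the sole taker at this level and receives the full 1/4.
Jamal predeceased; the 1/4 allotted to Jamal's branch passes to Jamal's issue by representation.
Ibtisam is the sole taker at this level and receives the full 1/4.
Hamid predeceased; the 1/4 allotted to Hamid's branch passes to Hamid's issue by representation.
The 1/4 is divided into 3 equal shares of 1/12 among Ghada, Nabil, Bashir.
Ghada is living and takes 1/12.
Nabil predeceased; the 1/12 allotted to Nabil's branch passes to Nabil's issue by representation.
The 1/12 is divided into 4 equal shares of 1/48 among Hanan, Umar, Maysoon, Karim.
Hanan is living and takes 1/48.
Umar is living and takes 1/48.
Maysoon is living and takes 1/48.
Karim is living and takes 1/48.
Bashir is living and takes 1/12.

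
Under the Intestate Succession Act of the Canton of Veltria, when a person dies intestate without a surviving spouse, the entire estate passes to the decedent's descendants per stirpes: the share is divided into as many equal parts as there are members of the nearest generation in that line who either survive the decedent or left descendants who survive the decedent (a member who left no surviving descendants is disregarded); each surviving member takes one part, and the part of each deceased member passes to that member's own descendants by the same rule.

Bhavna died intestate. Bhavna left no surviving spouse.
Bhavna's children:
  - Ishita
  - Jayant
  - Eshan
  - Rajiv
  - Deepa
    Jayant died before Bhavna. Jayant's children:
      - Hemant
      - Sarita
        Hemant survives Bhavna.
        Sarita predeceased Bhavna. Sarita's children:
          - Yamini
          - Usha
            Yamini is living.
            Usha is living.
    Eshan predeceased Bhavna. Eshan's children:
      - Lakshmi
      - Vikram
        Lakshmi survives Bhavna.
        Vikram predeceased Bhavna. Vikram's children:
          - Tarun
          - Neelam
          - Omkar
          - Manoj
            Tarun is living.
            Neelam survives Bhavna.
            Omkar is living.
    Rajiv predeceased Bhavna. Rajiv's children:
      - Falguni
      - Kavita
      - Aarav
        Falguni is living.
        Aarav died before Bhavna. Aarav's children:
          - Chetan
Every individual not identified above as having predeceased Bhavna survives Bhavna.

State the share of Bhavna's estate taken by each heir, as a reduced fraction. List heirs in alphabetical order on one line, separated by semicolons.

There is no surviving spouse, so the entire estate passes to Bhavna's descendants per stirpes.
The estate is divided into 5 equal shares of 1/5 among Ishita, Jayant, Eshan, Rajiv, Deepa.
Ishita is living and takes 1/5.
Jayant predeceased; the 1/5 allotted to Jayant's branch passes to Jayant's issue by representation.
The 1/5 is divided into 2 equal shares of 1/10 among Hemant, Sarita.
Hemant is living and takes 1/10.
Sarita predeceased; the 1/10 allotted to Sarita's branch passes to Sarita's issue by representation.
The 1/10 is divided into 2 equal shares of 1/20 among Yamini, Usha.
Yamini is living and takes 1/20.
Usha is living and takes 1/20.
Eshan predeceased; the 1/5 allotted to Eshan's branch passes to Eshan's issue by representation.
The 1/5 is divided into 2 equal shares of 1/10 among Lakshmi, Vikram.
Lakshmi is living and takes 1/10.
Vikram predeceased; the 1/10 allotted to Vikram's branch passes to Vikram's issue by representation.
The 1/10 is divided into 4 equal shares of 1/40 among Tarun, Neelam, Omkar, Manoj.
Tarun is living and takes 1/40.
Neelam is living and takes 1/40.
Omkar is living and takes 1/40.
Manoj is living and takes 1/40.
Rajiv predeceased; the 1/5 allotted to Rajiv's branch passes to Rajiv's issue by representation.
The 1/5 is divided into 3 equal shares of 1/15 among Falguni, Kavita, Aarav.
Falguni is living and takes 1/15.
Kavita is living and takes 1/15.
Aarav predeceased; the 1/15 allotted to Aarav's branch passes to Aarav's issue by representation.
Chetan is the sole taker at this level and receives the full 1/15.
Deepa is living and takes 1/5.

Chetan 1/15; Deepa 1/5; Falguni 1/15; Hemant 1/10; Ishita 1/5; Kavita 1/15; Lakshmi 1/10; Manoj 1/40; Neelam 1/40; Omkar 1/40; Tarun 1/40; Usha 1/20; Yamini 1/20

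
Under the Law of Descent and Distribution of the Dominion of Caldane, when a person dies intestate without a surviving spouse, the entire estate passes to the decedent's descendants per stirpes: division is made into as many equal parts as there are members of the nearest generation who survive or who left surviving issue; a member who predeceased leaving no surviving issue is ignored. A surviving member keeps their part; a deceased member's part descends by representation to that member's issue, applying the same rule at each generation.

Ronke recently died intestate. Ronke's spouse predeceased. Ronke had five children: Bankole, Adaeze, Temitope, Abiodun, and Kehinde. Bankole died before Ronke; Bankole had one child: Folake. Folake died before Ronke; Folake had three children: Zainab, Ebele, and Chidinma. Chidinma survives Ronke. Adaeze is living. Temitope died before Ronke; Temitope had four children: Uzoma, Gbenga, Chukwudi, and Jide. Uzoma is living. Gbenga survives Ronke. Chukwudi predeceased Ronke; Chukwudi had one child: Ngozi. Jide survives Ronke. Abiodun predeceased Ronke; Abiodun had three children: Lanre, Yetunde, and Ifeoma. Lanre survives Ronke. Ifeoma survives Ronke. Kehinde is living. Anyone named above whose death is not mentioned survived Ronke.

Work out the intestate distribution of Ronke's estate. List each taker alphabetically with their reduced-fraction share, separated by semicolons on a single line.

There is no surviving spouse, so the entire estate passes to Ronke's descendants per stirpes.
The estate is divided into 5 equal shares of 1/5 among Bankole, Adaeze, Temitope, Abiodun, Kehinde.
Bankole predeceased; the 1/5 allotted to Bankole's branch passes to Bankole's issue by representation.
Folake's line is the sole branch at this level, so the full 1/5 passes to Folake's issue by representation.
The 1/5 is divided into 3 equal shares of 1/15 among Zainab, Ebele, Chidinma.
Zainab is living and takes 1/15.
Ebele is living and takes 1/15.
Chidinma is living and takes 1/15.
Adaeze is living and takes 1/5.
Temitope predeceased; the 1/5 allotted to Temitope's branch passes to Temitope's issue by representation.
The 1/5 is divided into 4 equal shares of 1/20 among Uzoma, Gbenga, Chukwudi, Jide.
Uzoma is living and takes 1/20.
Gbenga is living and takes 1/20.
Chukwudi predeceased; the 1/20 allotted to Chukwudi's branch passes to Chukwudi's issue by representation.
Ngozi is the sole taker at this level and receives the full 1/20.
Jide is living and takes 1/20.
Abiodun predeceased; the 1/5 allotted to Abiodun's branch passes to Abiodun's issue by representation.
The 1/5 is divided into 3 equal shares of 1/15 among Lanre, Yetunde, Ifeoma.
Lanre is living and takes 1/15.
Yetunde is living and takes 1/15.
Ifeoma is living and takes 1/15.
Kehinde is living and takes 1/5.

Adaeze 1/5; Chidinma 1/15; Ebele 1/15; Gbenga 1/20; Ifeoma 1/15; Jide 1/20; Kehinde 1/5; Lanre 1/15; Ngozi 1/20; Uzoma 1/20; Yetunde 1/15; Zainab 1/15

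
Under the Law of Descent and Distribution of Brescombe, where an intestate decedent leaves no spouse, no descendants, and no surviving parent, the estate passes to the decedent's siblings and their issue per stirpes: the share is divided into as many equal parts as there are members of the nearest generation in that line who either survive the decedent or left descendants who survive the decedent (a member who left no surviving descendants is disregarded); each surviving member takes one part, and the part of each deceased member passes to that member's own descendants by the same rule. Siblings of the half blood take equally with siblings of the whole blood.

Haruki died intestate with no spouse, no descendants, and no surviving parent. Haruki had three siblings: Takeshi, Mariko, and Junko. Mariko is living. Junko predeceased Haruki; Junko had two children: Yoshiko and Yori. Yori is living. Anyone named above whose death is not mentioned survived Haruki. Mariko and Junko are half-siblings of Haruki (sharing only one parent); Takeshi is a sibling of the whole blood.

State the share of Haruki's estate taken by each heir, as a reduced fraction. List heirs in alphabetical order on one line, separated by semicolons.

Mariko 1/3; Takeshi 1/3; Yori 1/6; Yoshiko 1/6

No spouse, descendants, or parent survives, so the estate passes to Haruki's siblings per stirpes.
Half-blood and whole-blood siblings take equally under the stated rule.
The estate is divided into 3 equal shares of 1/3 among Takeshi, Mariko, Junko.
Takeshi is living and takes 1/3.
Mariko is living and takes 1/3.
Junko predeceased; the 1/3 allotted to Junko's branch passes to Junko's issue by representation.
The 1/3 is divided into 2 equal shares of 1/6 among Yoshiko, Yori.
Yoshiko is living and takes 1/6.
Yori is living and takes 1/6.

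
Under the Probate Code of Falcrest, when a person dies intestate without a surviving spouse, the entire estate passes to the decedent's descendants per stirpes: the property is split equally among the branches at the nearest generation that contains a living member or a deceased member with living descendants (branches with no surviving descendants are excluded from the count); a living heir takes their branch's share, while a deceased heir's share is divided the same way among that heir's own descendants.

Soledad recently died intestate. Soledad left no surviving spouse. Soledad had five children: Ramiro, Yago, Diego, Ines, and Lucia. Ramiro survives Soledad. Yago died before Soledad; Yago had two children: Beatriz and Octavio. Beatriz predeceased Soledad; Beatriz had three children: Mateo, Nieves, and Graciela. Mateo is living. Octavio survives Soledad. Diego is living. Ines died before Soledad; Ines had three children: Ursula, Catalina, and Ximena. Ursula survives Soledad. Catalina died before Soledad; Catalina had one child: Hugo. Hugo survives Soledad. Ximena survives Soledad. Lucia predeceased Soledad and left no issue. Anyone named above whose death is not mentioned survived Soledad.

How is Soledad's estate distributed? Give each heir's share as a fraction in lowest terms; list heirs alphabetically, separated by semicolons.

Diego 1/4; Graciela 1/24; Hugo 1/12; Mateo 1/24; Nieves 1/24; Octavio 1/8; Ramiro 1/4; Ursula 1/12; Ximena 1/12

There is no surviving spouse, so the entire estate passes to Soledad's descendants per stirpes.
Lucia left no surviving issue, so that branch lapses and is disregarded.
The estate is divided into 4 equal shares of 1/4 among Ramiro, Yago, Diego, Ines.
Ramiro is living and takes 1/4.
Yago predeceased; the 1/4 allotted to Yago's branch passes to Yago's issue by representation.
The 1/4 is divided into 2 equal shares of 1/8 among Beatriz, Octavio.
Beatriz predeceased; the 1/8 allotted to Beatriz's branch passes to Beatriz's issue by representation.
The 1/8 is divided into 3 equal shares of 1/24 among Mateo, Nieves, Graciela.
Mateo is living and takes 1/24.
Nieves is living and takes 1/24.
Graciela is living and takes 1/24.
Octavio is living and takes 1/8.
Diego is living and takes 1/4.
Ines predeceased; the 1/4 allotted to Ines's branch passes to Ines's issue by representation.
The 1/4 is divided into 3 equal shares of 1/12 among Ursula, Catalina, Ximena.
Ursula is living and takes 1/12.
Catalina predeceased; the 1/12 allotted to Catalina's branch passes to Catalina's issue by representation.
Hugo is the sole taker at this level and receives the full 1/12.
Ximena is living and takes 1/12.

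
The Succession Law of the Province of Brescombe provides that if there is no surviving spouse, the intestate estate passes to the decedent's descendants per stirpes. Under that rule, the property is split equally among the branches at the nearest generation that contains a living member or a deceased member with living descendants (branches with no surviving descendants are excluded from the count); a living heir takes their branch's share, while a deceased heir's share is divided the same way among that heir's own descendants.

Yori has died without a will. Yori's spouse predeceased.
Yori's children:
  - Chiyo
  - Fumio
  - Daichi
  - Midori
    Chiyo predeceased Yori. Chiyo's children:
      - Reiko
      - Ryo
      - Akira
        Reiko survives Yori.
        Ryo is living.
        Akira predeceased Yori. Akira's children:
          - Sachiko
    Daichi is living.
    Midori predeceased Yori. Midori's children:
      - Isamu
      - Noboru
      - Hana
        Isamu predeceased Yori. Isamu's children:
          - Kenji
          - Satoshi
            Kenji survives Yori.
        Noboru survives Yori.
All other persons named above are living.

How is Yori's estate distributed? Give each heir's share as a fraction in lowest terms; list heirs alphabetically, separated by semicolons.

Daichi 1/4; Fumio 1/4; Hana 1/12; Kenji 1/24; Noboru 1/12; Reiko 1/12; Ryo 1/12; Sachiko 1/12; Satoshi 1/24

There is no surviving spouse, so the entire estate passes to Yori's descendants per stirpes.
The estate is divided into 4 equal shares of 1/4 among Chiyo, Fumio, Daichi, Midori.
Chiyo predeceased; the 1/4 allotted to Chiyo's branch passes to Chiyo's issue by representation.
The 1/4 is divided into 3 equal shares of 1/12 among Reiko, Ryo, Akira.
Reiko is living and takes 1/12.
Ryo is living and takes 1/12.
Akira predeceased; the 1/12 allotted to Akira's branch passes to Akira's issue by representation.
Sachiko is the sole taker at this level and receives the full 1/12.
Fumio is living and takes 1/4.
Daichi is living and takes 1/4.
Midori predeceased; the 1/4 allotted to Midori's branch passes to Midori's issue by representation.
The 1/4 is divided into 3 equal shares of 1/12 among Isamu, Noboru, Hana.
Isamu predeceased; the 1/12 allotted to Isamu's branch passes to Isamu's issue by representation.
The 1/12 is divided into 2 equal shares of 1/24 among Kenji, Satoshi.
Kenji is living and takes 1/24.
Satoshi is living and takes 1/24.
Noboru is living and takes 1/12.
Hana is living and takes 1/12.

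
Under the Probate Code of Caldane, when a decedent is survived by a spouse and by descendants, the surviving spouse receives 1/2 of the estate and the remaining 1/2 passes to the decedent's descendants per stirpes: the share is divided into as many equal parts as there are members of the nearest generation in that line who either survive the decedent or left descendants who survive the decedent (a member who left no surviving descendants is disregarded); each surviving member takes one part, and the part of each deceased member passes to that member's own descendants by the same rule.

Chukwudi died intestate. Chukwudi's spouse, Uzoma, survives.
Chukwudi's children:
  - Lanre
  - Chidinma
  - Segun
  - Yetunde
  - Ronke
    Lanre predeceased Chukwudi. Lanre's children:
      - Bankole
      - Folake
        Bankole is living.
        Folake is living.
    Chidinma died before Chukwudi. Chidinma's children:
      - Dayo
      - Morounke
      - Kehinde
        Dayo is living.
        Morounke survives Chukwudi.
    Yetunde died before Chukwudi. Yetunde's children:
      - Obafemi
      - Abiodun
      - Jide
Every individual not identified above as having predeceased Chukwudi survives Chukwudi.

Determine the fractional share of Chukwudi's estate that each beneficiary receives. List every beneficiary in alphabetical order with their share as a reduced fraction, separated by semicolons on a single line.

Abiodun 1/30; Bankole 1/20; Dayo 1/30; Folake 1/20; Jide 1/30; Kehinde 1/30; Morounke 1/30; Obafemi 1/30; Ronke 1/10; Segun 1/10; Uzoma 1/2

Uzoma, as surviving spouse, takes 1/2.
The remaining 1/2 passes to Chukwudi's descendants per stirpes.
The 1/2 is divided into 5 equal shares of 1/10 among Lanre, Chidinma, Segun, Yetunde, Ronke.
Lanre predeceased; the 1/10 allotted to Lanre's branch passes to Lanre's issue by representation.
The 1/10 is divided into 2 equal shares of 1/20 among Bankole, Folake.
Bankole is living and takes 1/20.
Folake is living and takes 1/20.
Chidinma predeceased; the 1/10 allotted to Chidinma's branch passes to Chidinma's issue by representation.
The 1/10 is divided into 3 equal shares of 1/30 among Dayo, Morounke, Kehinde.
Dayo is living and takes 1/30.
Morounke is living and takes 1/30.
Kehinde is living and takes 1/30.
Segun is living and takes 1/10.
Yetunde predeceased; the 1/10 allotted to Yetunde's branch passes to Yetunde's issue by representation.
The 1/10 is divided into 3 equal shares of 1/30 among Obafemi, Abiodun, Jide.
Obafemi is living and takes 1/30.
Abiodun is living and takes 1/30.
Jide is living and takes 1/30.
Ronke is living and takes 1/10.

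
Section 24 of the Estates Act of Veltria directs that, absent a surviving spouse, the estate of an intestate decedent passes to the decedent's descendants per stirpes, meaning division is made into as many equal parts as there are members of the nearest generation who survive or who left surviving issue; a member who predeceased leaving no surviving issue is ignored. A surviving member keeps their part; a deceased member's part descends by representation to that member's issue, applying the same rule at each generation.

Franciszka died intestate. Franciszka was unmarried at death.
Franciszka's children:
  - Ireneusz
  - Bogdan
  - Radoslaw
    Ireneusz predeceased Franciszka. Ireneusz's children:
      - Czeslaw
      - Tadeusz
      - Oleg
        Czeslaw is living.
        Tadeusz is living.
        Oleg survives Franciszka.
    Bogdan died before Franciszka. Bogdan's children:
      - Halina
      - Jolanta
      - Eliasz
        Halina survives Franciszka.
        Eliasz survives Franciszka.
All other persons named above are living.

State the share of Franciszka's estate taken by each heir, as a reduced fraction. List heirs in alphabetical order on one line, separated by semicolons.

There is no surviving spouse, so the entire estate passes to Franciszka's descendants per stirpes.
The estate is divided into 3 equal shares of 1/3 among Ireneusz, Bogdan, Radoslaw.
Ireneusz predeceased; the 1/3 allotted to Ireneusz's branch passes to Ireneusz's issue by representation.
The 1/3 is divided into 3 equal shares of 1/9 among Czeslaw, Tadeusz, Oleg.
Czeslaw is living and takes 1/9.
Tadeusz is living and takes 1/9.
Oleg is living and takes 1/9.
Bogdan predeceased; the 1/3 allotted to Bogdan's branch passes to Bogdan's issue by representation.
The 1/3 is divided into 3 equal shares of 1/9 among Halina, Jolanta, Eliasz.
Halina is living and takes 1/9.
Jolanta is living and takes 1/9.
Eliasz is living and takes 1/9.
Radoslaw is living and takes 1/3.

Czeslaw 1/9; Eliasz 1/9; Halina 1/9; Jolanta 1/9; Oleg 1/9; Radoslaw 1/3; Tadeusz 1/9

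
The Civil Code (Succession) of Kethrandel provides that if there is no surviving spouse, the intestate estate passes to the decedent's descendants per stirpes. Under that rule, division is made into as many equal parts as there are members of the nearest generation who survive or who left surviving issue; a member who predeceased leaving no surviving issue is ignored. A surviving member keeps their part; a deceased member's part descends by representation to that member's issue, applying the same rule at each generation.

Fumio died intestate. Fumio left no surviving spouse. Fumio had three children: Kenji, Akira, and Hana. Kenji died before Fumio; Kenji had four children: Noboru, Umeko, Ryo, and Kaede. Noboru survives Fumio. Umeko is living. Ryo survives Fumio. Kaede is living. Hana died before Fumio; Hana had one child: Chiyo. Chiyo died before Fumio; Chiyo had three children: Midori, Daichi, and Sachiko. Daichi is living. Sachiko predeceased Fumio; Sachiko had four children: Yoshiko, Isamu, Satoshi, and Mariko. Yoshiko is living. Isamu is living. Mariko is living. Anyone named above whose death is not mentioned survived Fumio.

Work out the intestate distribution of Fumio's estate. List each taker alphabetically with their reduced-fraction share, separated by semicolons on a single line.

Akira 1/3; Daichi 1/9; Isamu 1/36; Kaede 1/12; Mariko 1/36; Midori 1/9; Noboru 1/12; Ryo 1/12; Satoshi 1/36; Umeko 1/12; Yoshiko 1/36

There is no surviving spouse, so the entire estate passes to Fumio's descendants per stirpes.
The estate is divided into 3 equal shares of 1/3 among Kenji, Akira, Hana.
Kenji predeceased; the 1/3 allotted to Kenji's branch passes to Kenji's issue by representation.
The 1/3 is divided into 4 equal shares of 1/12 among Noboru, Umeko, Ryo, Kaede.
Noboru is living and takes 1/12.
Umeko is living and takes 1/12.
Ryo is living and takes 1/12.
Kaede is living and takes 1/12.
Akira is living and takes 1/3.
Hana predeceased; the 1/3 allotted to Hana's branch passes to Hana's issue by representation.
Chiyo's line is the sole branch at this level, so the full 1/3 passes to Chiyo's issue by representation.
The 1/3 is divided into 3 equal shares of 1/9 among Midori, Daichi, Sachiko.
Midori is living and takes 1/9.
Daichi is living and takes 1/9.
Sachiko predeceased; the 1/9 allotted to Sachiko's branch passes to Sachiko's issue by representation.
The 1/9 is divided into 4 equal shares of 1/36 among Yoshiko, Isamu, Satoshi, Mariko.
Yoshiko is living and takes 1/36.
Isamu is living and takes 1/36.
Satoshi is living and takes 1/36.
Mariko is living and takes 1/36.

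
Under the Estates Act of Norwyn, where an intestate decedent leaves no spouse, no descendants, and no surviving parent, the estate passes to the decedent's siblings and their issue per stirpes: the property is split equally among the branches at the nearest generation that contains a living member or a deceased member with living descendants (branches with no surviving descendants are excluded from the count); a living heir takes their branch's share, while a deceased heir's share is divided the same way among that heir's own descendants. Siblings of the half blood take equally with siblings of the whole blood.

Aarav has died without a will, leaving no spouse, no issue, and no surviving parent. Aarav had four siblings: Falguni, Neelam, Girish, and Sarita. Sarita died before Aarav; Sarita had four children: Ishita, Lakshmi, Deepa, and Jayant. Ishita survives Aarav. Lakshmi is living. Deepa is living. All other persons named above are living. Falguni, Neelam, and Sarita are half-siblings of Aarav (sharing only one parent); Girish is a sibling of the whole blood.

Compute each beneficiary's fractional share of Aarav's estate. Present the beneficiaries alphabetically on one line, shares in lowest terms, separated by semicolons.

Deepa 1/16; Falguni 1/4; Girish 1/4; Ishita 1/16; Jayant 1/16; Lakshmi 1/16; Neelam 1/4

No spouse, descendants, or parent survives, so the estate passes to Aarav's siblings per stirpes.
Half-blood and whole-blood siblings take equally under the stated rule.
The estate is divided into 4 equal shares of 1/4 among Falguni, Neelam, Girish, Sarita.
Falguni is living and takes 1/4.
Neelam is living and takes 1/4.
Girish is living and takes 1/4.
Sarita predeceased; the 1/4 allotted to Sarita's branch passes to Sarita's issue by representation.
The 1/4 is divided into 4 equal shares of 1/16 among Ishita, Lakshmi, Deepa, Jayant.
Ishita is living and takes 1/16.
Lakshmi is living and takes 1/16.
Deepa is living and takes 1/16.
Jayant is living and takes 1/16.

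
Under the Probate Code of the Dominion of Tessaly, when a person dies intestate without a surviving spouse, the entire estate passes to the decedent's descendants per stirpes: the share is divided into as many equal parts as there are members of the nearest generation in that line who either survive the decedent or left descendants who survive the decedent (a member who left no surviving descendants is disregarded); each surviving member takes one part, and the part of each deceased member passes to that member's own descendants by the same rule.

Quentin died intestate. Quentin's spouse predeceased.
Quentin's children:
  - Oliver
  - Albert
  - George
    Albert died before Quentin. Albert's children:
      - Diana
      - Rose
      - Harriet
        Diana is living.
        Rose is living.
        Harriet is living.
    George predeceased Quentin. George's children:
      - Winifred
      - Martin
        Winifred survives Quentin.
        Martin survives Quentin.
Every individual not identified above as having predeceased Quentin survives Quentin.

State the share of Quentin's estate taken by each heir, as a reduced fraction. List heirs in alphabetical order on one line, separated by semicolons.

There is no surviving spouse, so the entire estate passes to Quentin's descendants per stirpes.
The estate is divided into 3 equal shares of 1/3 among Oliver, Albert, George.
Oliver is living and takes 1/3.
Albert predeceased; the 1/3 allotted to Albert's branch passes to Albert's issue by representation.
The 1/3 is divided into 3 equal shares of 1/9 among Diana, Rose, Harriet.
Diana is living and takes 1/9.
Rose is living and takes 1/9.
Harriet is living and takes 1/9.
George predeceased; the 1/3 allotted to George's branch passes to George's issue by representation.
The 1/3 is divided into 2 equal shares of 1/6 among Winifred, Martin.
Winifred is living and takes 1/6.
Martin is living and takes 1/6.

Diana 1/9; Harriet 1/9; Martin 1/6; Oliver 1/3; Rose 1/9; Winifred 1/6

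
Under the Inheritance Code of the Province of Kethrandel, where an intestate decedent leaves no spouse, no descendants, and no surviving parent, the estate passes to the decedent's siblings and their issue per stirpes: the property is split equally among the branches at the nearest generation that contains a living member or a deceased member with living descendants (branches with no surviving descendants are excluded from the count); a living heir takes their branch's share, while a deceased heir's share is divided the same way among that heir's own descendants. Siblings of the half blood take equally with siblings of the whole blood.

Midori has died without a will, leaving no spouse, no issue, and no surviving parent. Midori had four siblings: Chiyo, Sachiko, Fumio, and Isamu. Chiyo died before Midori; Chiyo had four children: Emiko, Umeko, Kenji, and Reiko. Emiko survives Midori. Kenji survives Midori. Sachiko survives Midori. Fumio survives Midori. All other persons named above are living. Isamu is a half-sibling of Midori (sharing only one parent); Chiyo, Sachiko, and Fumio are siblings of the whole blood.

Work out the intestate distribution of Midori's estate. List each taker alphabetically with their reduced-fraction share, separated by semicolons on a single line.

No spouse, descendants, or parent survives, so the estate passes to Midori's siblings per stirpes.
Half-blood and whole-blood siblings take equally under the stated rule.
The estate is divided into 4 equal shares of 1/4 among Chiyo, Sachiko, Fumio, Isamu.
Chiyo predeceased; the 1/4 allotted to Chiyo's branch passes to Chiyo's issue by representation.
The 1/4 is divided into 4 equal shares of 1/16 among Emiko, Umeko, Kenji, Reiko.
Emiko is living and takes 1/16.
Umeko is living and takes 1/16.
Kenji is living and takes 1/16.
Reiko is living and takes 1/16.
Sachiko is living and takes 1/4.
Fumio is living and takes 1/4.
Isamu is living and takes 1/4.

Emiko 1/16; Fumio 1/4; Isamu 1/4; Kenji 1/16; Reiko 1/16; Sachiko 1/4; Umeko 1/16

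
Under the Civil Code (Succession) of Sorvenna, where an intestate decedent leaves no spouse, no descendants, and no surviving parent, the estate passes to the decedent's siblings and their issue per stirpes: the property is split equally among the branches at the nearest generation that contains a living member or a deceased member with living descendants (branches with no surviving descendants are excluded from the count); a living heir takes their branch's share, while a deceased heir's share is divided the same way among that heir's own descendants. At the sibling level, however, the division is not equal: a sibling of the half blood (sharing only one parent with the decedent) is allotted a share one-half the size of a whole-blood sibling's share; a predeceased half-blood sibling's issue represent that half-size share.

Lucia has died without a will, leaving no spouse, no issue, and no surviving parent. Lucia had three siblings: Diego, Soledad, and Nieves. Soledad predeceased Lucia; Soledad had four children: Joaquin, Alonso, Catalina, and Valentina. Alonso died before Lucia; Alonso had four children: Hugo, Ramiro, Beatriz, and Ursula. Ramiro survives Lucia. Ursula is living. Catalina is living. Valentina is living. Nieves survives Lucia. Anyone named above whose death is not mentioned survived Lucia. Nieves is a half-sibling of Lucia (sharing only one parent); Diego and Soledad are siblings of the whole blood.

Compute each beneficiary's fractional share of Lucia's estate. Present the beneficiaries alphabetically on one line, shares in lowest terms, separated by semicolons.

No spouse, descendants, or parent survives, so the estate passes to Lucia's siblings per stirpes.
Half-blood siblings count for one-half the weight of whole-blood siblings at the initial division.
Dividing 1 in proportion to weights (total weight 5/2): Diego (weight 1) → 2/5; Soledad (weight 1) → 2/5; Nieves (weight 1/2) → 1/5.
Diego is living and takes 2/5.
Soledad predeceased; the 2/5 allotted to Soledad's branch passes to Soledad's issue by representation.
The 2/5 is divided into 4 equal shares of 1/10 among Joaquin, Alonso, Catalina, Valentina.
Joaquin is living and takes 1/10.
Alonso predeceased; the 1/10 allotted to Alonso's branch passes to Alonso's issue by representation.
The 1/10 is divided into 4 equal shares of 1/40 among Hugo, Ramiro, Beatriz, Ursula.
Hugo is living and takes 1/40.
Ramiro is living and takes 1/40.
Beatriz is living and takes 1/40.
Ursula is living and takes 1/40.
Catalina is living and takes 1/10.
Valentina is living and takes 1/10.
Nieves is living and takes 1/5.

Beatriz 1/40; Catalina 1/10; Diego 2/5; Hugo 1/40; Joaquin 1/10; Nieves 1/5; Ramiro 1/40; Ursula 1/40; Valentina 1/10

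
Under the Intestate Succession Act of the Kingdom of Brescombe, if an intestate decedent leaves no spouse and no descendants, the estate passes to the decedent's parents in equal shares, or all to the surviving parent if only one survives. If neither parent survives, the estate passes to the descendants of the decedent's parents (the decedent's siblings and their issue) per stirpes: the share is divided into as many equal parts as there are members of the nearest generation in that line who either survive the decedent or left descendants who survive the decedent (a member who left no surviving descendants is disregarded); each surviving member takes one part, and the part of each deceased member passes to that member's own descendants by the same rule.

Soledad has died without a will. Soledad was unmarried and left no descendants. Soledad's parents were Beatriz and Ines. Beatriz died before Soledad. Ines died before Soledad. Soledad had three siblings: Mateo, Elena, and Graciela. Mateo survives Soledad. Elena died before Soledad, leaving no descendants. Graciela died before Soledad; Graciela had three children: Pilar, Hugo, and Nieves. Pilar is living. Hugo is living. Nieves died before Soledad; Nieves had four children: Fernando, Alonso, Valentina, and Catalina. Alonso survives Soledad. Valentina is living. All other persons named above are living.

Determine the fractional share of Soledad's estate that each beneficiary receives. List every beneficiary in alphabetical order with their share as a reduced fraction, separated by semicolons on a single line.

Neither parent survives and there are no descendants, so the estate passes to Soledad's siblings and their issue per stirpes.
Elena left no surviving issue, so that branch lapses and is disregarded.
The estate is divided into 2 equal shares of 1/2 among Mateo, Graciela.
Mateo is living and takes 1/2.
Graciela predeceased; the 1/2 allotted to Graciela's branch passes to Graciela's issue by representation.
The 1/2 is divided into 3 equal shares of 1/6 among Pilar, Hugo, Nieves.
Pilar is living and takes 1/6.
Hugo is living and takes 1/6.
Nieves predeceased; the 1/6 allotted to Nieves's branch passes to Nieves's issue by representation.
The 1/6 is divided into 4 equal shares of 1/24 among Fernando, Alonso, Valentina, Catalina.
Fernando is living and takes 1/24.
Alonso is living and takes 1/24.
Valentina is living and takes 1/24.
Catalina is living and takes 1/24.

Alonso 1/24; Catalina 1/24; Fernando 1/24; Hugo 1/6; Mateo 1/2; Pilar 1/6; Valentina 1/24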